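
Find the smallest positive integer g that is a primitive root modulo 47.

φ(47) = 47 − 1 = 46 = 2 · 23.
Test candidates g = 2, 3, … against the prime factors q ∈ {2, 23} of φ(47): g is a generator iff g^(46/q) ≢ 1 for every such q.
g = 2: 2^23 ≡ 1 — hits 1, so not a primitive root.
g = 3: 3^23 ≡ 1 — hits 1, so not a primitive root.
g = 4: 4^23 ≡ 1 — hits 1, so not a primitive root.
g = 5: 5^23 ≡ 46; 5^2 ≡ 25 — none is 1, so 5 is a primitive root.
So 5 is the smallest generator of (Z/47Z)^×.

5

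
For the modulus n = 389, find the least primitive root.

2

φ(389) = 389 − 1 = 388 = 2^2 · 97.
Test candidates g = 2, 3, … against the prime factors q ∈ {2, 97} of φ(389): g is a generator iff g^(388/q) ≢ 1 for every such q.
g = 2: 2^194 ≡ 388; 2^4 ≡ 16 — none is 1, so 2 is a primitive root.
So 2 is the smallest generator of (Z/389Z)^×.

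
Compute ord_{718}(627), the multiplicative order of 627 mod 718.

358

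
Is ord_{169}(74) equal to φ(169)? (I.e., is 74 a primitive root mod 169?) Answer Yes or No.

No

φ(169) = φ(13^2) = 13·(13−1) = 156 = 2^2 · 3 · 13.
It suffices to check that the order of 74 is not a proper divisor of 156: compute 74^(156/q) for q ∈ {2, 3, 13}.
74^78 ≡ 1 (mod 169)  [q = 2: ≡ 1 ✗]
74^52 ≡ 22 (mod 169)  [q = 3: ≢ 1 ✓]
74^12 ≡ 14 (mod 169)  [q = 13: ≢ 1 ✓]
The check at q = 2 fails, so 74 generates a proper subgroup.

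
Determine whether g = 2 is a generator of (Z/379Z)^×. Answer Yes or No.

Yes

φ(379) = 379 − 1 = 378 = 2 · 3^3 · 7.
An element g generates (Z/379Z)^× iff g^(378/q) ≢ 1 (mod 379) for each prime q ∈ {2, 3, 7}.
2^189 ≡ 378 (mod 379)  [q = 2: ≢ 1 ✓]
2^126 ≡ 327 (mod 379)  [q = 3: ≢ 1 ✓]
2^54 ≡ 125 (mod 379)  [q = 7: ≢ 1 ✓]
Every test exponent gives a nontrivial residue, hence 2 generates the full group.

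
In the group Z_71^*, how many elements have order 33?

0

φ(71) = 71 − 1 = 70 = 2 · 5 · 7.
In a cyclic group of order 70, there are φ(d) elements of order d for each divisor d of 70, and zero for non-divisors.
Since 33 ∤ 70, the count is 0.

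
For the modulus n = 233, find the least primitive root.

3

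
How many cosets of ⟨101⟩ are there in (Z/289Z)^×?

8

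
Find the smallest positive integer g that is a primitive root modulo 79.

3

φ(79) = 79 − 1 = 78 = 2 · 3 · 13.
Test candidates g = 2, 3, … against the prime factors q ∈ {2, 3, 13} of φ(79): g is a generator iff g^(78/q) ≢ 1 for every such q.
g = 2: 2^39 ≡ 1 — hits 1, so not a primitive root.
g = 3: 3^39 ≡ 78; 3^26 ≡ 23; 3^6 ≡ 18 — none is 1, so 3 is a primitive root.
So 3 is the smallest generator of (Z/79Z)^×.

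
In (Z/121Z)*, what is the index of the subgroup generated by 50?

ord(50) | φ(121) = φ(11^2) = 11·(11−1) = 110 = 2 · 5 · 11.
Divisors of 110: 1, 2, 5, 10, 11, 22, 55, 110.
Test each divisor d:
50^1 ≡ 50 (mod 121)
50^2 ≡ 80 (mod 121)
50^5 ≡ 76 (mod 121)
50^10 ≡ 89 (mod 121)
50^11 ≡ 94 (mod 121)
50^22 ≡ 3 (mod 121)
50^55 ≡ 120 (mod 121)
50^110 ≡ 1 (mod 121) ✓
The order of 50 is 110, so the subgroup it generates has 110 elements.
[(Z/121Z)^× : ⟨50⟩] = 110/110 = 1.

1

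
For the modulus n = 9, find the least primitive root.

2

φ(9) = φ(3^2) = 3·(3−1) = 6 = 2 · 3.
Test candidates g = 2, 3, … against the prime factors q ∈ {2, 3} of φ(9): g is a generator iff g^(6/q) ≢ 1 for every such q.
g = 2: 2^3 ≡ 8; 2^2 ≡ 4 — none is 1, so 2 is a primitive root.
So 2 is the smallest generator of (Z/9Z)^×.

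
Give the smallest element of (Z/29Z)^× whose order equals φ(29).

2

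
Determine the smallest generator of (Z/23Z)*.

5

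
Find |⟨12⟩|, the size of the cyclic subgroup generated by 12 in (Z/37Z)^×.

9

By Lagrange's theorem, ord_37(12) divides φ(37) = 37 − 1 = 36 = 2^2 · 3^2.
Divisors of 36: 1, 2, 3, 4, 6, 9, 12, 18, 36.
Check 12^d mod 37 for each divisor in increasing order:
12^1 ≡ 12 (mod 37)
12^2 ≡ 33 (mod 37)
12^3 ≡ 26 (mod 37)
12^4 ≡ 16 (mod 37)
12^6 ≡ 10 (mod 37)
12^9 ≡ 1 (mod 37) ✓
The smallest such exponent is 9, so the order of 12 is 9.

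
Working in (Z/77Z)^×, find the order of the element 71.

5

ord(71) | φ(77) = φ(7·11) = (7−1)·(11−1) = 6·10 = 60 = 2^2 · 3 · 5.
Divisors of 60: 1, 2, 3, 4, 5, 6, 10, 12, 15, 20, 30, 60.
Test each divisor d:
71^1 ≡ 71 (mod 77)
71^2 ≡ 36 (mod 77)
71^3 ≡ 15 (mod 77)
71^4 ≡ 64 (mod 77)
71^5 ≡ 1 (mod 77) ✓
So ord_77(71) = 5.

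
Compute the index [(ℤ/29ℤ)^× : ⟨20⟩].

4

Since 20 ∈ (Z/29Z)^×, its order divides φ(29) = 29 − 1 = 28 = 2^2 · 7.
Divisors of 28: 1, 2, 4, 7, 14, 28.
Evaluate successive powers at the divisors of 28:
20^1 ≡ 20 (mod 29)
20^2 ≡ 23 (mod 29)
20^4 ≡ 7 (mod 29)
20^7 ≡ 1 (mod 29) ✓
Thus |⟨20⟩| = ord(20) = 7.
Index = |(Z/29Z)^×| / |⟨20⟩| = 28 / 7 = 4.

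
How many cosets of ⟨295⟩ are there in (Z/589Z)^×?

6

By Lagrange's theorem, ord_589(295) divides φ(589) = φ(19·31) = (19−1)·(31−1) = 18·30 = 540 = 2^2 · 3^3 · 5.
Divisors of 540: 1, 2, 3, 4, 5, 6, 9, 10, 12, 15, 18, 20, 27, 30, 36, 45, 54, 60, 90, 108, 135, 180, 270, 540.
Check 295^d mod 589 for each divisor in increasing order:
295^1 ≡ 295 (mod 589)
295^2 ≡ 442 (mod 589)
295^3 ≡ 221 (mod 589)
295^4 ≡ 405 (mod 589)
295^5 ≡ 497 (mod 589)
295^6 ≡ 543 (mod 589)
295^9 ≡ 436 (mod 589)
295^10 ≡ 218 (mod 589)
295^12 ≡ 349 (mod 589)
295^15 ≡ 559 (mod 589)
295^18 ≡ 438 (mod 589)
295^20 ≡ 404 (mod 589)
295^27 ≡ 132 (mod 589)
295^30 ≡ 311 (mod 589)
295^36 ≡ 419 (mod 589)
295^45 ≡ 94 (mod 589)
295^54 ≡ 343 (mod 589)
295^60 ≡ 125 (mod 589)
295^90 ≡ 1 (mod 589) ✓
The order of 295 is 90, so the subgroup it generates has 90 elements.
The index is φ(589) / ord(295) = 540 / 90 = 6.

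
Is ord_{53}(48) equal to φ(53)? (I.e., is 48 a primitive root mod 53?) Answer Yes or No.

φ(53) = 53 − 1 = 52 = 2^2 · 13.
An element g generates (Z/53Z)^× iff g^(52/q) ≢ 1 (mod 53) for each prime q ∈ {2, 13}.
48^26 ≡ 52 (mod 53)  [q = 2: ≢ 1 ✓]
48^4 ≡ 42 (mod 53)  [q = 13: ≢ 1 ✓]
All checks pass, so 48 has order 52 and is a primitive root modulo 53.

Yes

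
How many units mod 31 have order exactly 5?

φ(31) = 31 − 1 = 30 = 2 · 3 · 5.
(Z/31Z)^× is cyclic (|G| = 30); a cyclic group of order m has exactly φ(d) elements of each order d | m, and none otherwise.
5 | 30, and φ(5) = 5 − 1 = 4.

4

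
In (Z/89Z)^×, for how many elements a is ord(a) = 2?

1

φ(89) = 89 − 1 = 88 = 2^3 · 11.
(Z/89Z)^× is cyclic (|G| = 88); a cyclic group of order m has exactly φ(d) elements of each order d | m, and none otherwise.
2 | 88, and φ(2) = 2 − 1 = 1.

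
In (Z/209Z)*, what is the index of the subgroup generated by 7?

6

ord(7) | φ(209) = φ(11·19) = (11−1)·(19−1) = 10·18 = 180 = 2^2 · 3^2 · 5.
Divisors of 180: 1, 2, 3, 4, 5, 6, 9, 10, 12, 15, 18, 20, 30, 36, 45, 60, 90, 180.
Compute 7^d (mod 209) for the divisors d until we hit 1:
7^1 ≡ 7
7^2 ≡ 49
7^3 ≡ 134
7^4 ≡ 102
7^5 ≡ 87
7^6 ≡ 191
7^9 ≡ 96
7^10 ≡ 45
7^12 ≡ 115
7^15 ≡ 153
7^18 ≡ 20
7^20 ≡ 144
7^30 ≡ 1
The order of 7 is 30, so the subgroup it generates has 30 elements.
[(Z/209Z)^× : ⟨7⟩] = 180/30 = 6.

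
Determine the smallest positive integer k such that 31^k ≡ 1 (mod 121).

The order of 31 must divide φ(121) = φ(11^2) = 11·(11−1) = 110 = 2 · 5 · 11.
Divisors of 110: 1, 2, 5, 10, 11, 22, 55, 110.
Check 31^d mod 121 for each divisor in increasing order:
31^1 ≡ 31 (mod 121)
31^2 ≡ 114 (mod 121)
31^5 ≡ 67 (mod 121)
31^10 ≡ 12 (mod 121)
31^11 ≡ 9 (mod 121)
31^22 ≡ 81 (mod 121)
31^55 ≡ 1 (mod 121) ✓
The smallest such exponent is 55, so the order of 31 is 55.

55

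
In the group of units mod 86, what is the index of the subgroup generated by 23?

The order of 23 must divide φ(86) = φ(2)·φ(43) = 1·42 = 42 = 2 · 3 · 7.
Divisors of 42: 1, 2, 3, 6, 7, 14, 21, 42.
Check 23^d mod 86 for each divisor in increasing order:
23^1 ≡ 23
23^2 ≡ 13
23^3 ≡ 41
23^6 ≡ 47
23^7 ≡ 49
23^14 ≡ 79
23^21 ≡ 1
Thus |⟨23⟩| = ord(23) = 21.
Index = |(Z/86Z)^×| / |⟨23⟩| = 42 / 21 = 2.

2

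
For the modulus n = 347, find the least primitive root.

φ(347) = 347 − 1 = 346 = 2 · 173.
g is a primitive root iff g^(346/q) ≢ 1 (mod 347) for each prime q ∈ {2, 173}.
g = 2: 2^173 ≡ 346; 2^2 ≡ 4 — none is 1, so 2 is a primitive root.
The smallest primitive root modulo 347 is 2.

2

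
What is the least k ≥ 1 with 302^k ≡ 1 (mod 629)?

The order of 302 must divide φ(629) = φ(17·37) = (17−1)·(37−1) = 16·36 = 576 = 2^6 · 3^2.
Divisors of 576: 1, 2, 3, 4, 6, 8, 9, 12, 16, 18, 24, 32, 36, 48, 64, 72, 96, 144, 192, 288, 576.
Compute 302^d (mod 629) for the divisors d until we hit 1:
302^1 ≡ 302
302^2 ≡ 628
302^3 ≡ 327
302^4 ≡ 1
Hence ord(302) = 4.

4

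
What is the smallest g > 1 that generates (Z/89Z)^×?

φ(89) = 89 − 1 = 88 = 2^3 · 11.
Test candidates g = 2, 3, … against the prime factors q ∈ {2, 11} of φ(89): g is a generator iff g^(88/q) ≢ 1 for every such q.
g = 2: 2^44 ≡ 1 — hits 1, so not a primitive root.
g = 3: 3^44 ≡ 88; 3^8 ≡ 64 — none is 1, so 3 is a primitive root.
The smallest primitive root modulo 89 is 3.

3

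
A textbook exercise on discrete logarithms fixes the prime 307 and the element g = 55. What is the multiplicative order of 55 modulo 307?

Since 55 ∈ (Z/307Z)^×, its order divides φ(307) = 307 − 1 = 306 = 2 · 3^2 · 17.
Divisors of 306: 1, 2, 3, 6, 9, 17, 18, 34, 51, 102, 153, 306.
Evaluate successive powers at the divisors of 306:
55^1 ≡ 55 (mod 307)
55^2 ≡ 262 (mod 307)
55^3 ≡ 288 (mod 307)
55^6 ≡ 54 (mod 307)
55^9 ≡ 202 (mod 307)
55^17 ≡ 33 (mod 307)
55^18 ≡ 280 (mod 307)
55^34 ≡ 168 (mod 307)
55^51 ≡ 18 (mod 307)
55^102 ≡ 17 (mod 307)
55^153 ≡ 306 (mod 307)
55^306 ≡ 1 (mod 307) ✓
The smallest such exponent is 306, so the order of 55 is 306.

306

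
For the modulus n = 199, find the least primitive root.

3

φ(199) = 199 − 1 = 198 = 2 · 3^2 · 11.
g is a primitive root iff g^(198/q) ≢ 1 (mod 199) for each prime q ∈ {2, 3, 11}.
g = 2: 2^99 ≡ 1 — hits 1, so not a primitive root.
g = 3: 3^99 ≡ 198; 3^66 ≡ 106; 3^18 ≡ 125 — none is 1, so 3 is a primitive root.
The smallest primitive root modulo 199 is 3.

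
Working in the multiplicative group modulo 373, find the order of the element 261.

By Lagrange's theorem, ord_373(261) divides φ(373) = 373 − 1 = 372 = 2^2 · 3 · 31.
Divisors of 372: 1, 2, 3, 4, 6, 12, 31, 62, 93, 124, 186, 372.
Test each divisor d:
261^1 ≡ 261
261^2 ≡ 235
261^3 ≡ 163
261^4 ≡ 21
261^6 ≡ 86
261^12 ≡ 309
261^31 ≡ 284
261^62 ≡ 88
261^93 ≡ 1
Therefore the multiplicative order of 261 modulo 373 is 93.

93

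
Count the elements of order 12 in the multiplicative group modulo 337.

φ(337) = 337 − 1 = 336 = 2^4 · 3 · 7.
In a cyclic group of order 336, there are φ(d) elements of order d for each divisor d of 336, and zero for non-divisors.
12 = 2^2 · 3 divides 336, and φ(12) = 4.

4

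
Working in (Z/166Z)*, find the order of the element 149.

82

ord(149) | φ(166) = φ(2)·φ(83) = 1·82 = 82 = 2 · 41.
Divisors of 82: 1, 2, 41, 82.
Compute 149^d (mod 166) for the divisors d until we hit 1:
149^1 ≡ 149 (mod 166)
149^2 ≡ 123 (mod 166)
149^41 ≡ 165 (mod 166)
149^82 ≡ 1 (mod 166) ✓
Therefore the multiplicative order of 149 modulo 166 is 82.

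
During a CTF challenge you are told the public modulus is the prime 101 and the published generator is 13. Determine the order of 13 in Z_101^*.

ord(13) | φ(101) = 101 − 1 = 100 = 2^2 · 5^2.
Divisors of 100: 1, 2, 4, 5, 10, 20, 25, 50, 100.
Check 13^d mod 101 for each divisor in increasing order:
13^1 ≡ 13 (mod 101)
13^2 ≡ 68 (mod 101)
13^4 ≡ 79 (mod 101)
13^5 ≡ 17 (mod 101)
13^10 ≡ 87 (mod 101)
13^20 ≡ 95 (mod 101)
13^25 ≡ 100 (mod 101)
13^50 ≡ 1 (mod 101) ✓
The smallest such exponent is 50, so the order of 13 is 50.

50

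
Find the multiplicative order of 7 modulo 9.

The order of 7 must divide φ(9) = φ(3^2) = 3·(3−1) = 6 = 2 · 3.
Divisors of 6: 1, 2, 3, 6.
Compute 7^d (mod 9) for the divisors d until we hit 1:
7^1 ≡ 7 (mod 9)
7^2 ≡ 4 (mod 9)
7^3 ≡ 1 (mod 9) ✓
So ord_9(7) = 3.

3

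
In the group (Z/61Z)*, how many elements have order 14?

0

φ(61) = 61 − 1 = 60 = 2^2 · 3 · 5.
(Z/61Z)^× is cyclic (|G| = 60); a cyclic group of order m has exactly φ(d) elements of each order d | m, and none otherwise.
14 does not divide 60, so no element of (Z/61Z)^× has order 14.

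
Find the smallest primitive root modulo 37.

φ(37) = 37 − 1 = 36 = 2^2 · 3^2.
g is a primitive root iff g^(36/q) ≢ 1 (mod 37) for each prime q ∈ {2, 3}.
g = 2: 2^18 ≡ 36; 2^12 ≡ 26 — none is 1, so 2 is a primitive root.
The smallest primitive root modulo 37 is 2.

2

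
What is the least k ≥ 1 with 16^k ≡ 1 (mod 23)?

11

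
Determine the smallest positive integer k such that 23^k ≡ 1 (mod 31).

Since 23 ∈ (Z/31Z)^×, its order divides φ(31) = 31 − 1 = 30 = 2 · 3 · 5.
Divisors of 30: 1, 2, 3, 5, 6, 10, 15, 30.
Test each divisor d:
23^1 ≡ 23 (mod 31)
23^2 ≡ 2 (mod 31)
23^3 ≡ 15 (mod 31)
23^5 ≡ 30 (mod 31)
23^6 ≡ 8 (mod 31)
23^10 ≡ 1 (mod 31) ✓
Hence ord(23) = 10.

10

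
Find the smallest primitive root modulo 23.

5

φ(23) = 23 − 1 = 22 = 2 · 11.
Test candidates g = 2, 3, … against the prime factors q ∈ {2, 11} of φ(23): g is a generator iff g^(22/q) ≢ 1 for every such q.
g = 2: 2^11 ≡ 1 — hits 1, so not a primitive root.
g = 3: 3^11 ≡ 1 — hits 1, so not a primitive root.
g = 4: 4^11 ≡ 1 — hits 1, so not a primitive root.
g = 5: 5^11 ≡ 22; 5^2 ≡ 2 — none is 1, so 5 is a primitive root.
So 5 is the smallest generator of (Z/23Z)^×.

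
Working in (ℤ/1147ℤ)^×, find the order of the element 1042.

60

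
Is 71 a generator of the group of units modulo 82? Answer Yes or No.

φ(82) = φ(2)·φ(41) = 1·40 = 40 = 2^3 · 5.
Test 71^(40/q) mod 82 for each prime factor q of 40:
71^20 ≡ 81 (mod 82)  [q = 2: ≢ 1 ✓]
71^8 ≡ 57 (mod 82)  [q = 5: ≢ 1 ✓]
None equal 1, so ord_82(71) = 40: 71 is a primitive root.

Yes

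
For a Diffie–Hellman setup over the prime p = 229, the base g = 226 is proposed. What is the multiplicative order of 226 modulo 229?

114

Since 226 ∈ (Z/229Z)^×, its order divides φ(229) = 229 − 1 = 228 = 2^2 · 3 · 19.
Divisors of 228: 1, 2, 3, 4, 6, 12, 19, 38, 57, 76, 114, 228.
Compute 226^d (mod 229) for the divisors d until we hit 1:
226^1 ≡ 226 (mod 229)
226^2 ≡ 9 (mod 229)
226^3 ≡ 202 (mod 229)
226^4 ≡ 81 (mod 229)
226^6 ≡ 42 (mod 229)
226^12 ≡ 161 (mod 229)
226^19 ≡ 95 (mod 229)
226^38 ≡ 94 (mod 229)
226^57 ≡ 228 (mod 229)
226^76 ≡ 134 (mod 229)
226^114 ≡ 1 (mod 229) ✓
So ord_229(226) = 114.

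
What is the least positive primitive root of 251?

φ(251) = 251 − 1 = 250 = 2 · 5^3.
g is a primitive root iff g^(250/q) ≢ 1 (mod 251) for each prime q ∈ {2, 5}.
g = 2: 2^125 ≡ 250; 2^50 ≡ 1 — hits 1, so not a primitive root.
g = 3: 3^125 ≡ 1 — hits 1, so not a primitive root.
g = 4: 4^125 ≡ 1 — hits 1, so not a primitive root.
g = 5: 5^125 ≡ 1 — hits 1, so not a primitive root.
g = 6: 6^125 ≡ 250; 6^50 ≡ 219 — none is 1, so 6 is a primitive root.
So 6 is the smallest generator of (Z/251Z)^×.

6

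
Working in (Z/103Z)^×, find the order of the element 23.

17

ord(23) | φ(103) = 103 − 1 = 102 = 2 · 3 · 17.
Divisors of 102: 1, 2, 3, 6, 17, 34, 51, 102.
Test each divisor d:
23^1 ≡ 23
23^2 ≡ 14
23^3 ≡ 13
23^6 ≡ 66
23^17 ≡ 1
Hence ord(23) = 17.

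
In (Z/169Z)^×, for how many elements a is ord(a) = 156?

48

φ(169) = φ(13^2) = 13·(13−1) = 156 = 2^2 · 3 · 13.
(Z/169Z)^× is cyclic (|G| = 156); a cyclic group of order m has exactly φ(d) elements of each order d | m, and none otherwise.
156 = 2^2 · 3 · 13 divides 156, and φ(156) = 48.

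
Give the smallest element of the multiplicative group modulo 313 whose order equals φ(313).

φ(313) = 313 − 1 = 312 = 2^3 · 3 · 13.
g is a primitive root iff g^(312/q) ≢ 1 (mod 313) for each prime q ∈ {2, 3, 13}.
g = 2: 2^156 ≡ 1 — hits 1, so not a primitive root.
g = 3: 3^156 ≡ 1 — hits 1, so not a primitive root.
g = 4: 4^156 ≡ 1 — hits 1, so not a primitive root.
g = 5: 5^156 ≡ 312; 5^104 ≡ 1 — hits 1, so not a primitive root.
g = 6: 6^156 ≡ 1 — hits 1, so not a primitive root.
g = 7: 7^156 ≡ 312; 7^104 ≡ 1 — hits 1, so not a primitive root.
g = 8: 8^156 ≡ 1 — hits 1, so not a primitive root.
g = 9: 9^156 ≡ 1 — hits 1, so not a primitive root.
g = 10: 10^156 ≡ 312; 10^104 ≡ 214; 10^24 ≡ 103 — none is 1, so 10 is a primitive root.
So 10 is the smallest generator of (Z/313Z)^×.

10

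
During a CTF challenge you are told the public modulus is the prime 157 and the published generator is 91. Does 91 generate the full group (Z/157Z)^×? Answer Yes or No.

φ(157) = 157 − 1 = 156 = 2^2 · 3 · 13.
Test 91^(156/q) mod 157 for each prime factor q of 156:
91^78 ≡ 156 (mod 157)  [q = 2: ≢ 1 ✓]
91^52 ≡ 144 (mod 157)  [q = 3: ≢ 1 ✓]
91^12 ≡ 153 (mod 157)  [q = 13: ≢ 1 ✓]
All checks pass, so 91 has order 156 and is a primitive root modulo 157.

Yes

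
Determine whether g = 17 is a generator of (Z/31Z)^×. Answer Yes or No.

Yes

φ(31) = 31 − 1 = 30 = 2 · 3 · 5.
17 is a primitive root mod 31 iff 17^(φ(31)/q) ≢ 1 for every prime q | φ(31), i.e. q ∈ {2, 3, 5}.
17^15 ≡ 30 (mod 31)  [q = 2: ≢ 1 ✓]
17^10 ≡ 25 (mod 31)  [q = 3: ≢ 1 ✓]
17^6 ≡ 8 (mod 31)  [q = 5: ≢ 1 ✓]
None equal 1, so ord_31(17) = 30: 17 is a primitive root.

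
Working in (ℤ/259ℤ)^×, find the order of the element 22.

36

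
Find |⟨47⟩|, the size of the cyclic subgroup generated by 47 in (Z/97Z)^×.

8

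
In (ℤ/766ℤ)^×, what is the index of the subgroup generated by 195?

ord(195) | φ(766) = φ(2)·φ(383) = 1·382 = 382 = 2 · 191.
Divisors of 382: 1, 2, 191, 382.
Evaluate successive powers at the divisors of 382:
195^1 ≡ 195
195^2 ≡ 491
195^191 ≡ 1
So ord_766(195) = 191, hence |⟨195⟩| = 191.
The index is φ(766) / ord(195) = 382 / 191 = 2.

2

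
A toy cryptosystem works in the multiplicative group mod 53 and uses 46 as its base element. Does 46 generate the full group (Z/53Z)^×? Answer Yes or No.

No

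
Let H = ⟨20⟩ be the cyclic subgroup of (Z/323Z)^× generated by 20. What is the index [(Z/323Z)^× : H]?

The order of 20 must divide φ(323) = φ(17·19) = (17−1)·(19−1) = 16·18 = 288 = 2^5 · 3^2.
Divisors of 288: 1, 2, 3, 4, 6, 8, 9, 12, 16, 18, 24, 32, 36, 48, 72, 96, 144, 288.
Evaluate successive powers at the divisors of 288:
20^1 ≡ 20
20^2 ≡ 77
20^3 ≡ 248
20^4 ≡ 115
20^6 ≡ 134
20^8 ≡ 305
20^9 ≡ 286
20^12 ≡ 191
20^16 ≡ 1
So ord_323(20) = 16, hence |⟨20⟩| = 16.
[(Z/323Z)^× : ⟨20⟩] = 288/16 = 18.

18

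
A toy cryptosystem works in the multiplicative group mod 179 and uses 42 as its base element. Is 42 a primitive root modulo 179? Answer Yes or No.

No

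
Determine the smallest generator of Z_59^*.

φ(59) = 59 − 1 = 58 = 2 · 29.
Test candidates g = 2, 3, … against the prime factors q ∈ {2, 29} of φ(59): g is a generator iff g^(58/q) ≢ 1 for every such q.
g = 2: 2^29 ≡ 58; 2^2 ≡ 4 — none is 1, so 2 is a primitive root.
So 2 is the smallest generator of (Z/59Z)^×.

2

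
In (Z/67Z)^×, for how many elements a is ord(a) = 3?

2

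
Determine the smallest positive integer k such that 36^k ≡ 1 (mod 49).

7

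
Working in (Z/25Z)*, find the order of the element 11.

5

Since 11 ∈ (Z/25Z)^×, its order divides φ(25) = φ(5^2) = 5·(5−1) = 20 = 2^2 · 5.
Divisors of 20: 1, 2, 4, 5, 10, 20.
Evaluate successive powers at the divisors of 20:
11^1 ≡ 11 (mod 25)
11^2 ≡ 21 (mod 25)
11^4 ≡ 16 (mod 25)
11^5 ≡ 1 (mod 25) ✓
Hence ord(11) = 5.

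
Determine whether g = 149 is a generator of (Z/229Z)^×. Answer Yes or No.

φ(229) = 229 − 1 = 228 = 2^2 · 3 · 19.
It suffices to check that the order of 149 is not a proper divisor of 228: compute 149^(228/q) for q ∈ {2, 3, 19}.
149^114 ≡ 1 (mod 229)  [q = 2: ≡ 1 ✗]
149^76 ≡ 94 (mod 229)  [q = 3: ≢ 1 ✓]
149^12 ≡ 53 (mod 229)  [q = 19: ≢ 1 ✓]
The check at q = 2 fails, so 149 generates a proper subgroup.

No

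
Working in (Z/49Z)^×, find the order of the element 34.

14

Since 34 ∈ (Z/49Z)^×, its order divides φ(49) = φ(7^2) = 7·(7−1) = 42 = 2 · 3 · 7.
Divisors of 42: 1, 2, 3, 6, 7, 14, 21, 42.
Test each divisor d:
34^1 ≡ 34
34^2 ≡ 29
34^3 ≡ 6
34^6 ≡ 36
34^7 ≡ 48
34^14 ≡ 1
Hence ord(34) = 14.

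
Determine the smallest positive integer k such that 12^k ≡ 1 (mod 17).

16

Since 12 ∈ (Z/17Z)^×, its order divides φ(17) = 17 − 1 = 16 = 2^4.
Divisors of 16: 1, 2, 4, 8, 16.
Check 12^d mod 17 for each divisor in increasing order:
12^1 ≡ 12 (mod 17)
12^2 ≡ 8 (mod 17)
12^4 ≡ 13 (mod 17)
12^8 ≡ 16 (mod 17)
12^16 ≡ 1 (mod 17) ✓
The smallest such exponent is 16, so the order of 12 is 16.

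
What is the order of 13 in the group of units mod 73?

By Lagrange's theorem, ord_73(13) divides φ(73) = 73 − 1 = 72 = 2^3 · 3^2.
Divisors of 72: 1, 2, 3, 4, 6, 8, 9, 12, 18, 24, 36, 72.
Evaluate successive powers at the divisors of 72:
13^1 ≡ 13
13^2 ≡ 23
13^3 ≡ 7
13^4 ≡ 18
13^6 ≡ 49
13^8 ≡ 32
13^9 ≡ 51
13^12 ≡ 65
13^18 ≡ 46
13^24 ≡ 64
13^36 ≡ 72
13^72 ≡ 1
Hence ord(13) = 72.

72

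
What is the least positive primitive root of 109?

φ(109) = 109 − 1 = 108 = 2^2 · 3^3.
g is a primitive root iff g^(108/q) ≢ 1 (mod 109) for each prime q ∈ {2, 3}.
g = 2: 2^54 ≡ 108; 2^36 ≡ 1 — hits 1, so not a primitive root.
g = 3: 3^54 ≡ 1 — hits 1, so not a primitive root.
g = 4: 4^54 ≡ 1 — hits 1, so not a primitive root.
g = 5: 5^54 ≡ 1 — hits 1, so not a primitive root.
g = 6: 6^54 ≡ 108; 6^36 ≡ 63 — none is 1, so 6 is a primitive root.
Hence the least primitive root of 109 is 6.

6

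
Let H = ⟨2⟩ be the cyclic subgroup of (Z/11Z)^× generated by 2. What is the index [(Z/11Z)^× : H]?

1

Since 2 ∈ (Z/11Z)^×, its order divides φ(11) = 11 − 1 = 10 = 2 · 5.
Divisors of 10: 1, 2, 5, 10.
Check 2^d mod 11 for each divisor in increasing order:
2^1 ≡ 2 (mod 11)
2^2 ≡ 4 (mod 11)
2^5 ≡ 10 (mod 11)
2^10 ≡ 1 (mod 11) ✓
So ord_11(2) = 10, hence |⟨2⟩| = 10.
The index is φ(11) / ord(2) = 10 / 10 = 1.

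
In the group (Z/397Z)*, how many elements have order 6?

φ(397) = 397 − 1 = 396 = 2^2 · 3^2 · 11.
(Z/397Z)^× is cyclic (|G| = 396); a cyclic group of order m has exactly φ(d) elements of each order d | m, and none otherwise.
6 = 2 · 3 divides 396, and φ(6) = 2.

2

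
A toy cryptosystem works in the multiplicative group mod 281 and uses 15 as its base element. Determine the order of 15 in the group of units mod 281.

280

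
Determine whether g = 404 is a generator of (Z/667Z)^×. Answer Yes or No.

667 = 23 · 29 is a product of two distinct odd primes, so (Z/667Z)^× ≅ (Z/23Z)^× × (Z/29Z)^× is not cyclic.
No primitive root modulo 667 exists; in particular 404 is not one.

No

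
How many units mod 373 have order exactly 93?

φ(373) = 373 − 1 = 372 = 2^2 · 3 · 31.
In a cyclic group of order 372, there are φ(d) elements of order d for each divisor d of 372, and zero for non-divisors.
93 = 3 · 31 divides 372, and φ(93) = 60.

60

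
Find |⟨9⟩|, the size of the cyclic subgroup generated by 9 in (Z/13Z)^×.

3

Since 9 ∈ (Z/13Z)^×, its order divides φ(13) = 13 − 1 = 12 = 2^2 · 3.
Divisors of 12: 1, 2, 3, 4, 6, 12.
Test each divisor d:
9^1 ≡ 9
9^2 ≡ 3
9^3 ≡ 1
Therefore the multiplicative order of 9 modulo 13 is 3.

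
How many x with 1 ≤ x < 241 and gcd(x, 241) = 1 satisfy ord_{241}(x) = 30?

8

φ(241) = 241 − 1 = 240 = 2^4 · 3 · 5.
(Z/241Z)^× is cyclic (|G| = 240); a cyclic group of order m has exactly φ(d) elements of each order d | m, and none otherwise.
30 = 2 · 3 · 5 divides 240, and φ(30) = 8.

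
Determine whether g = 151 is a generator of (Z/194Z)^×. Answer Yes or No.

φ(194) = φ(2)·φ(97) = 1·96 = 96 = 2^5 · 3.
It suffices to check that the order of 151 is not a proper divisor of 96: compute 151^(96/q) for q ∈ {2, 3}.
151^48 ≡ 1 (mod 194)  [q = 2: ≡ 1 ✗]
151^32 ≡ 35 (mod 194)  [q = 3: ≢ 1 ✓]
Since 151^48 ≡ 1, the order of 151 divides 48 < 96, so 151 is not a primitive root.

No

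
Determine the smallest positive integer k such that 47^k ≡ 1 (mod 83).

82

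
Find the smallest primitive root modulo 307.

5

φ(307) = 307 − 1 = 306 = 2 · 3^2 · 17.
g is a primitive root iff g^(306/q) ≢ 1 (mod 307) for each prime q ∈ {2, 3, 17}.
g = 2: 2^153 ≡ 306; 2^102 ≡ 1 — hits 1, so not a primitive root.
g = 3: 3^153 ≡ 306; 3^102 ≡ 1 — hits 1, so not a primitive root.
g = 4: 4^153 ≡ 1 — hits 1, so not a primitive root.
g = 5: 5^153 ≡ 306; 5^102 ≡ 289; 5^18 ≡ 81 — none is 1, so 5 is a primitive root.
The smallest primitive root modulo 307 is 5.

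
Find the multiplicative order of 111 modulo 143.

ord(111) | φ(143) = φ(11·13) = (11−1)·(13−1) = 10·12 = 120 = 2^3 · 3 · 5.
Divisors of 120: 1, 2, 3, 4, 5, 6, 8, 10, 12, 15, 20, 24, 30, 40, 60, 120.
Test each divisor d:
111^1 ≡ 111 (mod 143)
111^2 ≡ 23 (mod 143)
111^3 ≡ 122 (mod 143)
111^4 ≡ 100 (mod 143)
111^5 ≡ 89 (mod 143)
111^6 ≡ 12 (mod 143)
111^8 ≡ 133 (mod 143)
111^10 ≡ 56 (mod 143)
111^12 ≡ 1 (mod 143) ✓
So ord_143(111) = 12.

12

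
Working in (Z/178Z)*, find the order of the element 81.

By Lagrange's theorem, ord_178(81) divides φ(178) = φ(2)·φ(89) = 1·88 = 88 = 2^3 · 11.
Divisors of 88: 1, 2, 4, 8, 11, 22, 44, 88.
Check 81^d mod 178 for each divisor in increasing order:
81^1 ≡ 81
81^2 ≡ 153
81^4 ≡ 91
81^8 ≡ 93
81^11 ≡ 177
81^22 ≡ 1
The smallest such exponent is 22, so the order of 81 is 22.

22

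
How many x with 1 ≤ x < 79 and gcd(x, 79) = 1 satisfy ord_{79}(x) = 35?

0

φ(79) = 79 − 1 = 78 = 2 · 3 · 13.
(Z/79Z)^× is cyclic (|G| = 78); a cyclic group of order m has exactly φ(d) elements of each order d | m, and none otherwise.
35 does not divide 78, so no element of (Z/79Z)^× has order 35.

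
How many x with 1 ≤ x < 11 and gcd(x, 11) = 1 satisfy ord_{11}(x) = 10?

φ(11) = 11 − 1 = 10 = 2 · 5.
In a cyclic group of order 10, there are φ(d) elements of order d for each divisor d of 10, and zero for non-divisors.
10 = 2 · 5 divides 10, and φ(10) = 4.

4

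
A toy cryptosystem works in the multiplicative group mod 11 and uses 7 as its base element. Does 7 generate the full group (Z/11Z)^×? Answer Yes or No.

Yes

φ(11) = 11 − 1 = 10 = 2 · 5.
It suffices to check that the order of 7 is not a proper divisor of 10: compute 7^(10/q) for q ∈ {2, 5}.
7^5 ≡ 10 (mod 11)  [q = 2: ≢ 1 ✓]
7^2 ≡ 5 (mod 11)  [q = 5: ≢ 1 ✓]
Every test exponent gives a nontrivial residue, hence 7 generates the full group.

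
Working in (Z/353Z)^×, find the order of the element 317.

16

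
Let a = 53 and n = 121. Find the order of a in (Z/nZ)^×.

55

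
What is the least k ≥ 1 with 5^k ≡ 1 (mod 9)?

Since 5 ∈ (Z/9Z)^×, its order divides φ(9) = φ(3^2) = 3·(3−1) = 6 = 2 · 3.
Divisors of 6: 1, 2, 3, 6.
Compute 5^d (mod 9) for the divisors d until we hit 1:
5^1 ≡ 5
5^2 ≡ 7
5^3 ≡ 8
5^6 ≡ 1
So ord_9(5) = 6.

6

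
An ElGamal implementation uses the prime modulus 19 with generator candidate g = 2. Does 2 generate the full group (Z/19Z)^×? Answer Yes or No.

φ(19) = 19 − 1 = 18 = 2 · 3^2.
An element g generates (Z/19Z)^× iff g^(18/q) ≢ 1 (mod 19) for each prime q ∈ {2, 3}.
2^9 ≡ 18 (mod 19)  [q = 2: ≢ 1 ✓]
2^6 ≡ 7 (mod 19)  [q = 3: ≢ 1 ✓]
All checks pass, so 2 has order 18 and is a primitive root modulo 19.

Yes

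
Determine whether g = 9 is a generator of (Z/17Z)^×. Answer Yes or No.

No

φ(17) = 17 − 1 = 16 = 2^4.
Test 9^(16/q) mod 17 for each prime factor q of 16:
9^8 ≡ 1 (mod 17)  [q = 2: ≡ 1 ✗]
9^8 ≡ 1 shows ord(9) | 8, strictly less than φ(17); not a primitive root.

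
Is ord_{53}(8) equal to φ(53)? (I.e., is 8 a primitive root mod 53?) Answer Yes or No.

φ(53) = 53 − 1 = 52 = 2^2 · 13.
It suffices to check that the order of 8 is not a proper divisor of 52: compute 8^(52/q) for q ∈ {2, 13}.
8^26 ≡ 52 (mod 53)  [q = 2: ≢ 1 ✓]
8^4 ≡ 15 (mod 53)  [q = 13: ≢ 1 ✓]
Every test exponent gives a nontrivial residue, hence 8 generates the full group.

Yes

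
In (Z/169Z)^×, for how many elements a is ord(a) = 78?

24

φ(169) = φ(13^2) = 13·(13−1) = 156 = 2^2 · 3 · 13.
(Z/169Z)^× is cyclic (|G| = 156); a cyclic group of order m has exactly φ(d) elements of each order d | m, and none otherwise.
78 = 2 · 3 · 13 divides 156, and φ(78) = 24.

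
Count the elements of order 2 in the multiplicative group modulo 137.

1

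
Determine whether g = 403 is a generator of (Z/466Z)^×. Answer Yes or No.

φ(466) = φ(2)·φ(233) = 1·232 = 232 = 2^3 · 29.
An element g generates (Z/466Z)^× iff g^(232/q) ≢ 1 (mod 466) for each prime q ∈ {2, 29}.
403^116 ≡ 1 (mod 466)  [q = 2: ≡ 1 ✗]
403^8 ≡ 135 (mod 466)  [q = 29: ≢ 1 ✓]
Since 403^116 ≡ 1, the order of 403 divides 116 < 232, so 403 is not a primitive root.

No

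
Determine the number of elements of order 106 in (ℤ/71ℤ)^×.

φ(71) = 71 − 1 = 70 = 2 · 5 · 7.
(Z/71Z)^× is cyclic (|G| = 70); a cyclic group of order m has exactly φ(d) elements of each order d | m, and none otherwise.
106 does not divide 70, so no element of (Z/71Z)^× has order 106.

0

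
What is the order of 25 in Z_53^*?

Since 25 ∈ (Z/53Z)^×, its order divides φ(53) = 53 − 1 = 52 = 2^2 · 13.
Divisors of 52: 1, 2, 4, 13, 26, 52.
Compute 25^d (mod 53) for the divisors d until we hit 1:
25^1 ≡ 25 (mod 53)
25^2 ≡ 42 (mod 53)
25^4 ≡ 15 (mod 53)
25^13 ≡ 52 (mod 53)
25^26 ≡ 1 (mod 53) ✓
So ord_53(25) = 26.

26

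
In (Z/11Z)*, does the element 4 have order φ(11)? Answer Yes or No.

φ(11) = 11 − 1 = 10 = 2 · 5.
Test 4^(10/q) mod 11 for each prime factor q of 10:
4^5 ≡ 1 (mod 11)  [q = 2: ≡ 1 ✗]
4^2 ≡ 5 (mod 11)  [q = 5: ≢ 1 ✓]
Since 4^5 ≡ 1, the order of 4 divides 5 < 10, so 4 is not a primitive root.

No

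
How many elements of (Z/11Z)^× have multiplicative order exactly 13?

0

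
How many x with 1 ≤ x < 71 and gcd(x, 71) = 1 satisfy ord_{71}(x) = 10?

φ(71) = 71 − 1 = 70 = 2 · 5 · 7.
Since (Z/71Z)^× is cyclic of order 70, the number of elements of order d is φ(d) when d | 70 and 0 otherwise.
10 = 2 · 5 divides 70, and φ(10) = 4.

4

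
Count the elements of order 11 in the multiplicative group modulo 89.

φ(89) = 89 − 1 = 88 = 2^3 · 11.
Since (Z/89Z)^× is cyclic of order 88, the number of elements of order d is φ(d) when d | 88 and 0 otherwise.
11 | 88, and φ(11) = 11 − 1 = 10.

10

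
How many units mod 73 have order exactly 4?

2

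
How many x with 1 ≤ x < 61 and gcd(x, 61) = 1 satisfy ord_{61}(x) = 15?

φ(61) = 61 − 1 = 60 = 2^2 · 3 · 5.
Since (Z/61Z)^× is cyclic of order 60, the number of elements of order d is φ(d) when d | 60 and 0 otherwise.
15 = 3 · 5 divides 60, and φ(15) = 8.

8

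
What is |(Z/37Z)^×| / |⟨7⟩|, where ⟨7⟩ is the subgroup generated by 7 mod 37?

4

By Lagrange's theorem, ord_37(7) divides φ(37) = 37 − 1 = 36 = 2^2 · 3^2.
Divisors of 36: 1, 2, 3, 4, 6, 9, 12, 18, 36.
Check 7^d mod 37 for each divisor in increasing order:
7^1 ≡ 7 (mod 37)
7^2 ≡ 12 (mod 37)
7^3 ≡ 10 (mod 37)
7^4 ≡ 33 (mod 37)
7^6 ≡ 26 (mod 37)
7^9 ≡ 1 (mod 37) ✓
So ord_37(7) = 9, hence |⟨7⟩| = 9.
The index is φ(37) / ord(7) = 36 / 9 = 4.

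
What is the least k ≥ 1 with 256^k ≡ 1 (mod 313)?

39

ord(256) | φ(313) = 313 − 1 = 312 = 2^3 · 3 · 13.
Divisors of 312: 1, 2, 3, 4, 6, 8, 12, 13, 24, 26, 39, 52, 78, 104, 156, 312.
Check 256^d mod 313 for each divisor in increasing order:
256^1 ≡ 256 (mod 313)
256^2 ≡ 119 (mod 313)
256^3 ≡ 103 (mod 313)
256^4 ≡ 76 (mod 313)
256^6 ≡ 280 (mod 313)
256^8 ≡ 142 (mod 313)
256^12 ≡ 150 (mod 313)
256^13 ≡ 214 (mod 313)
256^24 ≡ 277 (mod 313)
256^26 ≡ 98 (mod 313)
256^39 ≡ 1 (mod 313) ✓
Hence ord(256) = 39.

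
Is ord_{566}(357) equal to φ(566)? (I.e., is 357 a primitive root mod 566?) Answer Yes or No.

φ(566) = φ(2)·φ(283) = 1·282 = 282 = 2 · 3 · 47.
It suffices to check that the order of 357 is not a proper divisor of 282: compute 357^(282/q) for q ∈ {2, 3, 47}.
357^141 ≡ 1 (mod 566)  [q = 2: ≡ 1 ✗]
357^94 ≡ 327 (mod 566)  [q = 3: ≢ 1 ✓]
357^6 ≡ 175 (mod 566)  [q = 47: ≢ 1 ✓]
357^141 ≡ 1 shows ord(357) | 141, strictly less than φ(566); not a primitive root.

No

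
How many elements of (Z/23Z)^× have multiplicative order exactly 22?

10

φ(23) = 23 − 1 = 22 = 2 · 11.
Since (Z/23Z)^× is cyclic of order 22, the number of elements of order d is φ(d) when d | 22 and 0 otherwise.
22 = 2 · 11 divides 22, and φ(22) = 10.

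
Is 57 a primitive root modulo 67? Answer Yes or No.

φ(67) = 67 − 1 = 66 = 2 · 3 · 11.
It suffices to check that the order of 57 is not a proper divisor of 66: compute 57^(66/q) for q ∈ {2, 3, 11}.
57^33 ≡ 66 (mod 67)  [q = 2: ≢ 1 ✓]
57^22 ≡ 37 (mod 67)  [q = 3: ≢ 1 ✓]
57^6 ≡ 25 (mod 67)  [q = 11: ≢ 1 ✓]
None equal 1, so ord_67(57) = 66: 57 is a primitive root.

Yes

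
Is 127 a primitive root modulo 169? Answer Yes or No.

No

φ(169) = φ(13^2) = 13·(13−1) = 156 = 2^2 · 3 · 13.
127 is a primitive root mod 169 iff 127^(φ(169)/q) ≢ 1 for every prime q | φ(169), i.e. q ∈ {2, 3, 13}.
127^78 ≡ 1 (mod 169)  [q = 2: ≡ 1 ✗]
127^52 ≡ 146 (mod 169)  [q = 3: ≢ 1 ✓]
127^12 ≡ 92 (mod 169)  [q = 13: ≢ 1 ✓]
Since 127^78 ≡ 1, the order of 127 divides 78 < 156, so 127 is not a primitive root.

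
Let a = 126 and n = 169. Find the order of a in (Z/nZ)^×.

39

By Lagrange's theorem, ord_169(126) divides φ(169) = φ(13^2) = 13·(13−1) = 156 = 2^2 · 3 · 13.
Divisors of 156: 1, 2, 3, 4, 6, 12, 13, 26, 39, 52, 78, 156.
Test each divisor d:
126^1 ≡ 126 (mod 169)
126^2 ≡ 159 (mod 169)
126^3 ≡ 92 (mod 169)
126^4 ≡ 100 (mod 169)
126^6 ≡ 14 (mod 169)
126^12 ≡ 27 (mod 169)
126^13 ≡ 22 (mod 169)
126^26 ≡ 146 (mod 169)
126^39 ≡ 1 (mod 169) ✓
The smallest such exponent is 39, so the order of 126 is 39.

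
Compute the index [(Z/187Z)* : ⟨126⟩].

2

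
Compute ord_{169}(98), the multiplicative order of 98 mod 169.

156

ord(98) | φ(169) = φ(13^2) = 13·(13−1) = 156 = 2^2 · 3 · 13.
Divisors of 156: 1, 2, 3, 4, 6, 12, 13, 26, 39, 52, 78, 156.
Evaluate successive powers at the divisors of 156:
98^1 ≡ 98
98^2 ≡ 140
98^3 ≡ 31
98^4 ≡ 165
98^6 ≡ 116
98^12 ≡ 105
98^13 ≡ 150
98^26 ≡ 23
98^39 ≡ 70
98^52 ≡ 22
98^78 ≡ 168
98^156 ≡ 1
Hence ord(98) = 156.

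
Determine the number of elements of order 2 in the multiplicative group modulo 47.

1

φ(47) = 47 − 1 = 46 = 2 · 23.
In a cyclic group of order 46, there are φ(d) elements of order d for each divisor d of 46, and zero for non-divisors.
2 | 46, and φ(2) = 2 − 1 = 1.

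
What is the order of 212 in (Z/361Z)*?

342

Since 212 ∈ (Z/361Z)^×, its order divides φ(361) = φ(19^2) = 19·(19−1) = 342 = 2 · 3^2 · 19.
Divisors of 342: 1, 2, 3, 6, 9, 18, 19, 38, 57, 114, 171, 342.
Compute 212^d (mod 361) for the divisors d until we hit 1:
212^1 ≡ 212 (mod 361)
212^2 ≡ 180 (mod 361)
212^3 ≡ 255 (mod 361)
212^6 ≡ 45 (mod 361)
212^9 ≡ 284 (mod 361)
212^18 ≡ 153 (mod 361)
212^19 ≡ 307 (mod 361)
212^38 ≡ 28 (mod 361)
212^57 ≡ 293 (mod 361)
212^114 ≡ 292 (mod 361)
212^171 ≡ 360 (mod 361)
212^342 ≡ 1 (mod 361) ✓
The smallest such exponent is 342, so the order of 212 is 342.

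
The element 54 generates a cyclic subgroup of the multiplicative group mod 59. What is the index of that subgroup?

1

Since 54 ∈ (Z/59Z)^×, its order divides φ(59) = 59 − 1 = 58 = 2 · 29.
Divisors of 58: 1, 2, 29, 58.
Test each divisor d:
54^1 ≡ 54
54^2 ≡ 25
54^29 ≡ 58
54^58 ≡ 1
Thus |⟨54⟩| = ord(54) = 58.
[(Z/59Z)^× : ⟨54⟩] = 58/58 = 1.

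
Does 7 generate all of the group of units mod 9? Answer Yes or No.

φ(9) = φ(3^2) = 3·(3−1) = 6 = 2 · 3.
An element g generates (Z/9Z)^× iff g^(6/q) ≢ 1 (mod 9) for each prime q ∈ {2, 3}.
7^3 ≡ 1 (mod 9)  [q = 2: ≡ 1 ✗]
7^2 ≡ 4 (mod 9)  [q = 3: ≢ 1 ✓]
The check at q = 2 fails, so 7 generates a proper subgroup.

No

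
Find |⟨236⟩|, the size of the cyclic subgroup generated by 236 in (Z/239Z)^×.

238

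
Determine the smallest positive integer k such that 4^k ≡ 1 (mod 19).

9

ord(4) | φ(19) = 19 − 1 = 18 = 2 · 3^2.
Divisors of 18: 1, 2, 3, 6, 9, 18.
Compute 4^d (mod 19) for the divisors d until we hit 1:
4^1 ≡ 4
4^2 ≡ 16
4^3 ≡ 7
4^6 ≡ 11
4^9 ≡ 1
So ord_19(4) = 9.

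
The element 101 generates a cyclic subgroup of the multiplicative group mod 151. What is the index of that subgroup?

By Lagrange's theorem, ord_151(101) divides φ(151) = 151 − 1 = 150 = 2 · 3 · 5^2.
Divisors of 150: 1, 2, 3, 5, 6, 10, 15, 25, 30, 50, 75, 150.
Evaluate successive powers at the divisors of 150:
101^1 ≡ 101
101^2 ≡ 84
101^3 ≡ 28
101^5 ≡ 87
101^6 ≡ 29
101^10 ≡ 19
101^15 ≡ 143
101^25 ≡ 150
101^30 ≡ 64
101^50 ≡ 1
The order of 101 is 50, so the subgroup it generates has 50 elements.
The index is φ(151) / ord(101) = 150 / 50 = 3.

3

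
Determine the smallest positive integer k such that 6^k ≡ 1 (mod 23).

By Lagrange's theorem, ord_23(6) divides φ(23) = 23 − 1 = 22 = 2 · 11.
Divisors of 22: 1, 2, 11, 22.
Test each divisor d:
6^1 ≡ 6 (mod 23)
6^2 ≡ 13 (mod 23)
6^11 ≡ 1 (mod 23) ✓
The smallest such exponent is 11, so the order of 6 is 11.

11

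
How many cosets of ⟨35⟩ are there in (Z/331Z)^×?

1

By Lagrange's theorem, ord_331(35) divides φ(331) = 331 − 1 = 330 = 2 · 3 · 5 · 11.
Divisors of 330: 1, 2, 3, 5, 6, 10, 11, 15, 22, 30, 33, 55, 66, 110, 165, 330.
Test each divisor d:
35^1 ≡ 35 (mod 331)
35^2 ≡ 232 (mod 331)
35^3 ≡ 176 (mod 331)
35^5 ≡ 119 (mod 331)
35^6 ≡ 193 (mod 331)
35^10 ≡ 259 (mod 331)
35^11 ≡ 128 (mod 331)
35^15 ≡ 38 (mod 331)
35^22 ≡ 165 (mod 331)
35^30 ≡ 120 (mod 331)
35^33 ≡ 267 (mod 331)
35^55 ≡ 32 (mod 331)
35^66 ≡ 124 (mod 331)
35^110 ≡ 31 (mod 331)
35^165 ≡ 330 (mod 331)
35^330 ≡ 1 (mod 331) ✓
The order of 35 is 330, so the subgroup it generates has 330 elements.
The index is φ(331) / ord(35) = 330 / 330 = 1.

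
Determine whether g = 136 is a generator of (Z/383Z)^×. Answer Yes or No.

φ(383) = 383 − 1 = 382 = 2 · 191.
136 is a primitive root mod 383 iff 136^(φ(383)/q) ≢ 1 for every prime q | φ(383), i.e. q ∈ {2, 191}.
136^191 ≡ 1 (mod 383)  [q = 2: ≡ 1 ✗]
136^2 ≡ 112 (mod 383)  [q = 191: ≢ 1 ✓]
136^191 ≡ 1 shows ord(136) | 191, strictly less than φ(383); not a primitive root.

No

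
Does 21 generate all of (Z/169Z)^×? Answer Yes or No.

No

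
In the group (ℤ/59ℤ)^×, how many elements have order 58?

28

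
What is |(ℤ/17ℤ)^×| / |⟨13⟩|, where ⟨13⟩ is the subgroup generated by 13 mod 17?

Since 13 ∈ (Z/17Z)^×, its order divides φ(17) = 17 − 1 = 16 = 2^4.
Divisors of 16: 1, 2, 4, 8, 16.
Evaluate successive powers at the divisors of 16:
13^1 ≡ 13 (mod 17)
13^2 ≡ 16 (mod 17)
13^4 ≡ 1 (mod 17) ✓
So ord_17(13) = 4, hence |⟨13⟩| = 4.
The index is φ(17) / ord(13) = 16 / 4 = 4.

4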